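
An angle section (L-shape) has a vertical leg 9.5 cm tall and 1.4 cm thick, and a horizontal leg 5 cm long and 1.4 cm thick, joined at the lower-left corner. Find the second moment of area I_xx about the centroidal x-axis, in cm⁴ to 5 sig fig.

I_xx ≈ 160.80 cm⁴

Decompose the section into non-overlapping parts with the origin at the bottom-left of its bounding rectangle.
Vertical leg: 1.4 × 9.5, A = 13.3 cm², y = 4.75 cm, Ī = 100.0271 cm⁴.
Horizontal leg (remainder): 3.6 × 1.4, A = 5.04 cm², y = 0.7 cm, Ī = 0.8232 cm⁴.
Centroid: ȳ = ΣA·y / ΣA = 3.637023 cm.
Transfer each piece to the centroidal x-axis using Ī + A·d² with d = y − 3.637023:
  vertical leg: d = 1.112977 cm → contributes +116.502 cm⁴
  horizontal leg (remainder): d = -2.937023 cm → contributes +44.29876 cm⁴
Total I = 160.8008 cm⁴.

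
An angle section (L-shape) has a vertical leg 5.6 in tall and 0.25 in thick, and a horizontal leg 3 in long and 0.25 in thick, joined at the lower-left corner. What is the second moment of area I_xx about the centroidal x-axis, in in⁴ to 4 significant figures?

I_xx ≈ 6.962 in⁴

Decompose the section into non-overlapping parts with the origin at the bottom-left of its bounding rectangle.
Vertical leg: 0.25 × 5.6, A = 1.4 in², y = 2.8 in, Ī = 3.65867 in⁴.
Horizontal leg (remainder): 2.75 × 0.25, A = 0.6875 in², y = 0.125 in, Ī = 0.00358073 in⁴.
Centroid: ȳ = ΣA·y / ΣA = 1.91901 in.
Transfer each piece to the centroidal x-axis using Ī + A·d² with d = y − 1.91901:
  vertical leg: d = 0.880988 in → contributes +4.74526 in⁴
  horizontal leg (remainder): d = -1.79401 in → contributes +2.21629 in⁴
Total I = 6.96155 in⁴.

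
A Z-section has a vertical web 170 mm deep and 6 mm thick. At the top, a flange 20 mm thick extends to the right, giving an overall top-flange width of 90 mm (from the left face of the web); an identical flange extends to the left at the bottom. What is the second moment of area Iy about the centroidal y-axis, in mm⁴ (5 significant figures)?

Treat the section as a set of non-overlapping primitives; coordinates are from the bounding-box lower-left.
Web: 6 × 170, A = 1 020 mm², x = 87 mm, Ī = 3 060 mm⁴.
Top flange (beyond web): 84 × 20, A = 1 680 mm², x = 132 mm, Ī = 987 840 mm⁴.
Bottom flange (beyond web): 84 × 20, A = 1 680 mm², x = 42 mm, Ī = 987 840 mm⁴.
Centroid: x̄ = ΣA·x / ΣA = 87 mm.
Transfer each piece to the centroidal y-axis using Ī + A·d² with d = x − 87:
  web: d = 0 mm → contributes +3 060 mm⁴
  top flange (beyond web): d = 45 mm → contributes +4 389 840 mm⁴
  bottom flange (beyond web): d = -45 mm → contributes +4 389 840 mm⁴
Total I = 8 782 740 mm⁴.

Iy ≈ 8.7827 × 10⁶ mm⁴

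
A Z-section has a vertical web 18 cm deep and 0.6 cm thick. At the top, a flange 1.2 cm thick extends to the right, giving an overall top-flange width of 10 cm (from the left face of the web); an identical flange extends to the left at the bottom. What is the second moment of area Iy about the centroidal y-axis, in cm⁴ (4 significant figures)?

Iy ≈ 730.4 cm⁴

Split into non-overlapping primitives; take the origin at the lower-left of the bounding box.
Web: 0.6 × 18, A = 10.8 cm², x = 9.7 cm, Ī = 0.324 cm⁴.
Top flange (beyond web): 9.4 × 1.2, A = 11.28 cm², x = 14.7 cm, Ī = 83.0584 cm⁴.
Bottom flange (beyond web): 9.4 × 1.2, A = 11.28 cm², x = 4.7 cm, Ī = 83.0584 cm⁴.
Centroid: x̄ = ΣA·x / ΣA = 9.7 cm.
Transfer each piece to the centroidal y-axis using Ī + A·d² with d = x − 9.7:
  web: d = 0 cm → contributes +0.324 cm⁴
  top flange (beyond web): d = 5 cm → contributes +365.058 cm⁴
  bottom flange (beyond web): d = -5 cm → contributes +365.058 cm⁴
Total I = 730.441 cm⁴.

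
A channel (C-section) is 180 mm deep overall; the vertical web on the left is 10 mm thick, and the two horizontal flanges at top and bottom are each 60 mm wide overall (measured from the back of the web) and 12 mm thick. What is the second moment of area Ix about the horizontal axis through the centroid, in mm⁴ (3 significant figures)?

Decompose the section into non-overlapping parts with the origin at the bottom-left of its bounding rectangle.
Web: 10 × 180, A = 1 800 mm², y = 90 mm, Ī = 4 860 000 mm⁴.
Top flange (beyond web): 50 × 12, A = 600 mm², y = 174 mm, Ī = 7 200 mm⁴.
Bottom flange (beyond web): 50 × 12, A = 600 mm², y = 6 mm, Ī = 7 200 mm⁴.
By symmetry the centroid is at mid-height, ȳ = 90 mm.
Transfer each piece to the horizontal axis through the centroid using Ī + A·d² with d = y − 90:
  web: d = 0 mm → contributes +4 860 000 mm⁴
  top flange (beyond web): d = 84 mm → contributes +4 240 800 mm⁴
  bottom flange (beyond web): d = -84 mm → contributes +4 240 800 mm⁴
Total I = 13 341 600 mm⁴.

Ix ≈ 1.33 × 10⁷ mm⁴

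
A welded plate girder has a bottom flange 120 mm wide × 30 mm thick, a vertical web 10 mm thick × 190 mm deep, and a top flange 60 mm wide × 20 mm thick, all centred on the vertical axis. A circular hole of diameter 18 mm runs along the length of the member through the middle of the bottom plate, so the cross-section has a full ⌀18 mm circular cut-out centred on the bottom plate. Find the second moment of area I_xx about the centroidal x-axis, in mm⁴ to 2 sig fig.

Break the section into simple shapes (no overlaps), measuring from the bottom-left corner of the bounding box.
Bottom plate: 120 × 30, A = 3 600 mm², y = 15 mm, Ī = 270 000 mm⁴.
Web plate: 10 × 190, A = 1 900 mm², y = 125 mm, Ī = 5 715 833 mm⁴.
Top plate: 60 × 20, A = 1 200 mm², y = 230 mm, Ī = 40 000 mm⁴.
Hole (subtracted): ⌀18, A = 254.5 mm², y = 15 mm, Ī = 5 153 mm⁴.
Centroid: ȳ = ΣA·y / ΣA = 87.45 mm.
Transfer each piece to the centroidal x-axis using Ī + A·d² with d = y − 87.45:
  bottom plate: d = -72.45 mm → contributes +19 168 131 mm⁴
  web plate: d = 37.55 mm → contributes +8 394 367 mm⁴
  top plate: d = 142.5 mm → contributes +24 423 474 mm⁴
  hole: d = -72.45 mm → contributes −1 340 983 mm⁴
Total I = 50 644 989 mm⁴.

I_xx ≈ 5.1 × 10⁷ mm⁴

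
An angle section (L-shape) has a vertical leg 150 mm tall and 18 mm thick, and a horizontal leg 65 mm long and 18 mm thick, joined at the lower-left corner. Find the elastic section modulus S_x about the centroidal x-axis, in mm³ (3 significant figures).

Decompose the section into non-overlapping parts with the origin at the bottom-left of its bounding rectangle.
Vertical leg: 18 × 150, A = 2 700 mm², y = 75 mm, Ī = 5 062 500 mm⁴.
Horizontal leg (remainder): 47 × 18, A = 846 mm², y = 9 mm, Ī = 22 842 mm⁴.
Centroid: ȳ = ΣA·y / ΣA = 59.254 mm.
Transfer each piece to the centroidal x-axis using Ī + A·d² with d = y − 59.254:
  vertical leg: d = 15.746 mm → contributes +5 731 945 mm⁴
  horizontal leg (remainder): d = -50.254 mm → contributes +2 159 369 mm⁴
Total I = 7 891 314 mm⁴.
Extreme fibre distance c = 90.746 mm; S = I/c = 86 960 mm³.

S_x ≈ 8.70 × 10⁴ mm³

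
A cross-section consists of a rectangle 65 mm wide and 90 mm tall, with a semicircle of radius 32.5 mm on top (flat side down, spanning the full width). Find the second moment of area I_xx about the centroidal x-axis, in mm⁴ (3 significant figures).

I_xx ≈ 8.54 × 10⁶ mm⁴

Treat the section as a set of non-overlapping primitives; coordinates are from the bounding-box lower-left.
Rectangular body: 65 × 90, A = 5 850 mm², y = 45 mm, Ī = 3 948 750 mm⁴.
Semicircular cap: semicircle r = 32.5, A = 1659.2 mm², y = 103.79 mm, Ī = 122 452 mm⁴.
Centroid: ȳ = ΣA·y / ΣA = 57.99 mm.
Transfer each piece to the centroidal x-axis using Ī + A·d² with d = y − 57.99:
  rectangular body: d = -12.99 mm → contributes +4 935 949 mm⁴
  semicircular cap: d = 45.803 mm → contributes +3 603 211 mm⁴
Total I = 8 539 160 mm⁴.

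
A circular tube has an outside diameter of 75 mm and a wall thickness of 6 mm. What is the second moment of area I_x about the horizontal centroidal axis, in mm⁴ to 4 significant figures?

I_x ≈ 7.799 × 10⁵ mm⁴

Break the section into simple shapes (no overlaps), measuring from the bottom-left corner of the bounding box.
Outer circle: ⌀75, A = 4417.86 mm², y = 37.5 mm, Ī = 1 553 156 mm⁴.
Bore (subtracted): ⌀63, A = 3117.25 mm², y = 37.5 mm, Ī = 773 272 mm⁴.
By symmetry the centroid is at mid-height, ȳ = 37.5 mm.
All pieces are centred on the horizontal centroidal axis, so I = ΣĪ (holes subtracted) = 779 884 mm⁴.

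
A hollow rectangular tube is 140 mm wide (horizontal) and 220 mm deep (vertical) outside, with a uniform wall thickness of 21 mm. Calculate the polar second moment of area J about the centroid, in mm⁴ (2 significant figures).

J ≈ 1.1 × 10⁸ mm⁴

Break the section into simple shapes (no overlaps), measuring from the bottom-left corner of the bounding box.
Outer rectangle: 140 × 220, A = 30 800 mm², y = 110 mm, Ī = 124 226 667 mm⁴.
Inner void (subtracted): 98 × 178, A = 17 444 mm², y = 110 mm, Ī = 46 057 975 mm⁴.
By symmetry the centroid is at mid-height, ȳ = 110 mm.
All pieces are centred on the centroidal x-axis, so I = ΣĪ (holes subtracted) = 78 168 692 mm⁴.
Repeating about the centroidal y-axis gives I_y = 36 345 652 mm⁴.
Polar second moment: J = I_x + I_y = 114 514 344 mm⁴.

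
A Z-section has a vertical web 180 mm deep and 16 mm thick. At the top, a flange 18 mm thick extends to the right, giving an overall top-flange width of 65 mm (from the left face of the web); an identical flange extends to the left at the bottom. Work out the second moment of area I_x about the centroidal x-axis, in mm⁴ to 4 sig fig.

Decompose the section into non-overlapping parts with the origin at the bottom-left of its bounding rectangle.
Web: 16 × 180, A = 2 880 mm², y = 90 mm, Ī = 7 776 000 mm⁴.
Top flange (beyond web): 49 × 18, A = 882 mm², y = 171 mm, Ī = 23 814 mm⁴.
Bottom flange (beyond web): 49 × 18, A = 882 mm², y = 9 mm, Ī = 23 814 mm⁴.
Centroid: ȳ = ΣA·y / ΣA = 90 mm.
Transfer each piece to the centroidal x-axis using Ī + A·d² with d = y − 90:
  web: d = 0 mm → contributes +7 776 000 mm⁴
  top flange (beyond web): d = 81 mm → contributes +5 810 616 mm⁴
  bottom flange (beyond web): d = -81 mm → contributes +5 810 616 mm⁴
Total I = 19 397 232 mm⁴.

I_x ≈ 1.940 × 10⁷ mm⁴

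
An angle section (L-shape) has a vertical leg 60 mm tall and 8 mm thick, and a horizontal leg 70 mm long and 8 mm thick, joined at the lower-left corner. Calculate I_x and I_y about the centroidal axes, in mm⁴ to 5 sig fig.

I_x ≈ 3.1155 × 10⁵ mm⁴, I_y ≈ 4.6027 × 10⁵ mm⁴

Split into non-overlapping primitives; take the origin at the lower-left of the bounding box.
Vertical leg: 8 × 60, A = 480 mm², y = 30 mm, Ī = 144 000 mm⁴.
Horizontal leg (remainder): 62 × 8, A = 496 mm², y = 4 mm, Ī = 2645.333 mm⁴.
Centroid: ȳ = ΣA·y / ΣA = 16.78689 mm.
Transfer each piece to the centroidal x-axis using Ī + A·d² with d = y − 16.78689:
  vertical leg: d = 13.21311 mm → contributes +227801.5 mm⁴
  horizontal leg (remainder): d = -12.78689 mm → contributes +83743.53 mm⁴
Total I = 311 545 mm⁴.
For the y-axis: x̄ = 21.78689 mm.
Repeating about the centroidal y-axis gives I_y = 460 265 mm⁴.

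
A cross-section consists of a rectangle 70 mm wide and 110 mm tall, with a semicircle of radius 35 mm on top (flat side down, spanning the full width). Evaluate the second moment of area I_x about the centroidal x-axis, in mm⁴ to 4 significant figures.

I_x ≈ 1.544 × 10⁷ mm⁴

Break the section into simple shapes (no overlaps), measuring from the bottom-left corner of the bounding box.
Rectangular body: 70 × 110, A = 7 700 mm², y = 55 mm, Ī = 7 764 167 mm⁴.
Semicircular cap: semicircle r = 35, A = 1924.23 mm², y = 124.854 mm, Ī = 164 704 mm⁴.
Centroid: ȳ = ΣA·y / ΣA = 68.9664 mm.
Transfer each piece to the centroidal x-axis using Ī + A·d² with d = y − 68.9664:
  rectangular body: d = -13.9664 mm → contributes +9 266 130 mm⁴
  semicircular cap: d = 55.8881 mm → contributes +6 174 976 mm⁴
Total I = 15 441 106 mm⁴.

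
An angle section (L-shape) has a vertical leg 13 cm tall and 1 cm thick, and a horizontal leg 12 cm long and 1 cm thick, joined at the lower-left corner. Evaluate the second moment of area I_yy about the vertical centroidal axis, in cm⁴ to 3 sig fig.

Decompose the section into non-overlapping parts with the origin at the bottom-left of its bounding rectangle.
Vertical leg: 1 × 13, A = 13 cm², x = 0.5 cm, Ī = 1.0833 cm⁴.
Horizontal leg (remainder): 11 × 1, A = 11 cm², x = 6.5 cm, Ī = 110.92 cm⁴.
Centroid: x̄ = ΣA·x / ΣA = 3.25 cm.
Transfer each piece to the vertical centroidal axis using Ī + A·d² with d = x − 3.25:
  vertical leg: d = -2.75 cm → contributes +99.396 cm⁴
  horizontal leg (remainder): d = 3.25 cm → contributes +227.1 cm⁴
Total I = 326.5 cm⁴.

I_yy ≈ 327 cm⁴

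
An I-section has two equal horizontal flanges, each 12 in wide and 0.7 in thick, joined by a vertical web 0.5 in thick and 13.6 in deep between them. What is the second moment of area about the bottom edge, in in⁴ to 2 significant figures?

I_base ≈ 2300 in⁴

Split into non-overlapping primitives; take the origin at the lower-left of the bounding box.
Bottom flange: 12 × 0.7, A = 8.4 in², y = 0.35 in, Ī = 0.343 in⁴.
Web: 0.5 × 13.6, A = 6.8 in², y = 7.5 in, Ī = 104.8 in⁴.
Top flange: 12 × 0.7, A = 8.4 in², y = 14.65 in, Ī = 0.343 in⁴.
Transfer each piece to the bottom edge using Ī + A·d² with d = y − 0:
  bottom flange: d = 0.35 in → contributes +1.372 in⁴
  web: d = 7.5 in → contributes +487.3 in⁴
  top flange: d = 14.65 in → contributes +1 803 in⁴
Total I = 2 292 in⁴.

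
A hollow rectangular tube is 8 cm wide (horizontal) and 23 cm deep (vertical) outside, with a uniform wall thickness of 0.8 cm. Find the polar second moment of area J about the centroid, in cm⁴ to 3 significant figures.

Break the section into simple shapes (no overlaps), measuring from the bottom-left corner of the bounding box.
Outer rectangle: 8 × 23, A = 184 cm², y = 11.5 cm, Ī = 8111.3 cm⁴.
Inner void (subtracted): 6.4 × 21.4, A = 136.96 cm², y = 11.5 cm, Ī = 5226.9 cm⁴.
By symmetry the centroid is at mid-height, ȳ = 11.5 cm.
All pieces are centred on the centroidal x-axis, so I = ΣĪ (holes subtracted) = 2884.5 cm⁴.
Repeating about the centroidal y-axis gives I_y = 513.84 cm⁴.
Polar second moment: J = I_x + I_y = 3398.3 cm⁴.

J ≈ 3400 cm⁴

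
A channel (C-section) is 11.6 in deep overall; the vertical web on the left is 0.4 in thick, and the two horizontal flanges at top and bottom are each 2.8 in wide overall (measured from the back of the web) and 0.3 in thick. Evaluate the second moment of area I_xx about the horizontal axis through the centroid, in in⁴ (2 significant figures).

I_xx ≈ 98 in⁴

Decompose the section into non-overlapping parts with the origin at the bottom-left of its bounding rectangle.
Web: 0.4 × 11.6, A = 4.64 in², y = 5.8 in, Ī = 52.03 in⁴.
Top flange (beyond web): 2.4 × 0.3, A = 0.72 in², y = 11.45 in, Ī = 0.0054 in⁴.
Bottom flange (beyond web): 2.4 × 0.3, A = 0.72 in², y = 0.15 in, Ī = 0.0054 in⁴.
By symmetry the centroid is at mid-height, ȳ = 5.8 in.
Transfer each piece to the horizontal axis through the centroid using Ī + A·d² with d = y − 5.8:
  web: d = 0 in → contributes +52.03 in⁴
  top flange (beyond web): d = 5.65 in → contributes +22.99 in⁴
  bottom flange (beyond web): d = -5.65 in → contributes +22.99 in⁴
Total I = 98.01 in⁴.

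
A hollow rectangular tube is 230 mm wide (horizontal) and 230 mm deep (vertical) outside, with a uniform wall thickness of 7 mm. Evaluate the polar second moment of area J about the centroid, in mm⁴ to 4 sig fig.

Decompose the section into non-overlapping parts with the origin at the bottom-left of its bounding rectangle.
Outer rectangle: 230 × 230, A = 52 900 mm², y = 115 mm, Ī = 233 200 833 mm⁴.
Inner void (subtracted): 216 × 216, A = 46 656 mm², y = 115 mm, Ī = 181 398 528 mm⁴.
By symmetry the centroid is at mid-height, ȳ = 115 mm.
All pieces are centred on the centroidal x-axis, so I = ΣĪ (holes subtracted) = 51 802 305 mm⁴.
Repeating about the centroidal y-axis gives I_y = 51 802 305 mm⁴.
Polar second moment: J = I_x + I_y = 103 604 611 mm⁴.

J ≈ 1.036 × 10⁸ mm⁴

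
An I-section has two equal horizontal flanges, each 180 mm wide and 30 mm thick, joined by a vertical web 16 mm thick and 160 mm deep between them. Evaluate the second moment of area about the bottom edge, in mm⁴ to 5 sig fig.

I_base ≈ 2.6540 × 10⁸ mm⁴

Treat the section as a set of non-overlapping primitives; coordinates are from the bounding-box lower-left.
Bottom flange: 180 × 30, A = 5 400 mm², y = 15 mm, Ī = 405 000 mm⁴.
Web: 16 × 160, A = 2 560 mm², y = 110 mm, Ī = 5 461 333 mm⁴.
Top flange: 180 × 30, A = 5 400 mm², y = 205 mm, Ī = 405 000 mm⁴.
Transfer each piece to the base of the section using Ī + A·d² with d = y − 0:
  bottom flange: d = 15 mm → contributes +1 620 000 mm⁴
  web: d = 110 mm → contributes +36 437 333 mm⁴
  top flange: d = 205 mm → contributes +227 340 000 mm⁴
Total I = 265 397 333 mm⁴.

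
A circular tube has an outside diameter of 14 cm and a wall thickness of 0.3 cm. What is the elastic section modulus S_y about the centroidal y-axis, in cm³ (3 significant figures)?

S_y ≈ 43.3 cm³

Split into non-overlapping primitives; take the origin at the lower-left of the bounding box.
Outer circle: ⌀14, A = 153.94 cm², x = 7 cm, Ī = 1885.7 cm⁴.
Bore (subtracted): ⌀13.4, A = 141.03 cm², x = 7 cm, Ī = 1582.7 cm⁴.
By symmetry the centroid is at mid-width, x̄ = 7 cm.
All pieces are centred on the centroidal y-axis, so I = ΣĪ (holes subtracted) = 303.08 cm⁴.
Extreme fibre distance c = 7 cm; S = I/c = 43.297 cm³.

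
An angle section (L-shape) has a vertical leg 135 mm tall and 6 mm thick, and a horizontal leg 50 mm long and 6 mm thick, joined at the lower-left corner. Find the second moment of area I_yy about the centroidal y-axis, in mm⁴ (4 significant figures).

I_yy ≈ 1.695 × 10⁵ mm⁴

Break the section into simple shapes (no overlaps), measuring from the bottom-left corner of the bounding box.
Vertical leg: 6 × 135, A = 810 mm², x = 3 mm, Ī = 2 430 mm⁴.
Horizontal leg (remainder): 44 × 6, A = 264 mm², x = 28 mm, Ī = 42 592 mm⁴.
Centroid: x̄ = ΣA·x / ΣA = 9.14525 mm.
Transfer each piece to the centroidal y-axis using Ī + A·d² with d = x − 9.14525:
  vertical leg: d = -6.14525 mm → contributes +33018.9 mm⁴
  horizontal leg (remainder): d = 18.8547 mm → contributes +136 444 mm⁴
Total I = 169 463 mm⁴.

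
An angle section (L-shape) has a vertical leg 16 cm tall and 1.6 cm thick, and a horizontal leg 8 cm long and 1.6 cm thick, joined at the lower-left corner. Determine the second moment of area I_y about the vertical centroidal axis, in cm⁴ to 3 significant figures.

Split into non-overlapping primitives; take the origin at the lower-left of the bounding box.
Vertical leg: 1.6 × 16, A = 25.6 cm², x = 0.8 cm, Ī = 5.4613 cm⁴.
Horizontal leg (remainder): 6.4 × 1.6, A = 10.24 cm², x = 4.8 cm, Ī = 34.953 cm⁴.
Centroid: x̄ = ΣA·x / ΣA = 1.9429 cm.
Transfer each piece to the vertical centroidal axis using Ī + A·d² with d = x − 1.9429:
  vertical leg: d = -1.1429 cm → contributes +38.898 cm⁴
  horizontal leg (remainder): d = 2.8571 cm → contributes +118.54 cm⁴
Total I = 157.44 cm⁴.

I_y ≈ 157 cm⁴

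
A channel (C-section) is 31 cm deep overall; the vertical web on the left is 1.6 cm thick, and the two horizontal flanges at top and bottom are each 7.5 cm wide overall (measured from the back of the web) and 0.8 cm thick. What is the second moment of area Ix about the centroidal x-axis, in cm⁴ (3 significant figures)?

Ix ≈ 6130 cm⁴

Decompose the section into non-overlapping parts with the origin at the bottom-left of its bounding rectangle.
Web: 1.6 × 31, A = 49.6 cm², y = 15.5 cm, Ī = 3972.1 cm⁴.
Top flange (beyond web): 5.9 × 0.8, A = 4.72 cm², y = 30.6 cm, Ī = 0.25173 cm⁴.
Bottom flange (beyond web): 5.9 × 0.8, A = 4.72 cm², y = 0.4 cm, Ī = 0.25173 cm⁴.
By symmetry the centroid is at mid-height, ȳ = 15.5 cm.
Transfer each piece to the centroidal x-axis using Ī + A·d² with d = y − 15.5:
  web: d = 0 cm → contributes +3972.1 cm⁴
  top flange (beyond web): d = 15.1 cm → contributes +1076.5 cm⁴
  bottom flange (beyond web): d = -15.1 cm → contributes +1076.5 cm⁴
Total I = 6125.1 cm⁴.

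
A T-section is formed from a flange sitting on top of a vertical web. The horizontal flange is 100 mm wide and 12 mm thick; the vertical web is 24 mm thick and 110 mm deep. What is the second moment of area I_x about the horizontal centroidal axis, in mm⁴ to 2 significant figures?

I_x ≈ 5.7 × 10⁶ mm⁴

Treat the section as a set of non-overlapping primitives; coordinates are from the bounding-box lower-left.
Flange: 100 × 12, A = 1 200 mm², y = 116 mm, Ī = 14 400 mm⁴.
Web: 24 × 110, A = 2 640 mm², y = 55 mm, Ī = 2 662 000 mm⁴.
Centroid: ȳ = ΣA·y / ΣA = 74.06 mm.
Transfer each piece to the horizontal centroidal axis using Ī + A·d² with d = y − 74.06:
  flange: d = 41.94 mm → contributes +2 124 905 mm⁴
  web: d = -19.06 mm → contributes +3 621 320 mm⁴
Total I = 5 746 225 mm⁴.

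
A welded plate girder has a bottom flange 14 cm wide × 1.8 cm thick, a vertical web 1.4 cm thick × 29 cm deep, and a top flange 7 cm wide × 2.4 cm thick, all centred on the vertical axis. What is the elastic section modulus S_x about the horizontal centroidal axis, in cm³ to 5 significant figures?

Break the section into simple shapes (no overlaps), measuring from the bottom-left corner of the bounding box.
Bottom plate: 14 × 1.8, A = 25.2 cm², y = 0.9 cm, Ī = 6.804 cm⁴.
Web plate: 1.4 × 29, A = 40.6 cm², y = 16.3 cm, Ī = 2845.383 cm⁴.
Top plate: 7 × 2.4, A = 16.8 cm², y = 32 cm, Ī = 8.064 cm⁴.
Centroid: ȳ = ΣA·y / ΣA = 14.79492 cm.
Transfer each piece to the horizontal centroidal axis using Ī + A·d² with d = y − 14.79492:
  bottom plate: d = -13.89492 cm → contributes +4872.134 cm⁴
  web plate: d = 1.505085 cm → contributes +2937.354 cm⁴
  top plate: d = 17.20508 cm → contributes +4981.115 cm⁴
Total I = 12790.6 cm⁴.
Extreme fibre distance c = 18.40508 cm; S = I/c = 694.9494 cm³.

S_x ≈ 694.95 cm³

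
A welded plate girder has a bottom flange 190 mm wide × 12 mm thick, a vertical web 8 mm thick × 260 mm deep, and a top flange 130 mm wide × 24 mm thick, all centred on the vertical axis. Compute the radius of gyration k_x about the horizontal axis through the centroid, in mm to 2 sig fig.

k_x ≈ 120 mm

Split into non-overlapping primitives; take the origin at the lower-left of the bounding box.
Bottom plate: 190 × 12, A = 2 280 mm², y = 6 mm, Ī = 27 360 mm⁴.
Web plate: 8 × 260, A = 2 080 mm², y = 142 mm, Ī = 11 717 333 mm⁴.
Top plate: 130 × 24, A = 3 120 mm², y = 284 mm, Ī = 149 760 mm⁴.
Centroid: ȳ = ΣA·y / ΣA = 159.8 mm.
Transfer each piece to the horizontal axis through the centroid using Ī + A·d² with d = y − 159.8:
  bottom plate: d = -153.8 mm → contributes +53 942 233 mm⁴
  web plate: d = -17.78 mm → contributes +12 374 540 mm⁴
  top plate: d = 124.2 mm → contributes +48 296 823 mm⁴
Total I = 114 613 596 mm⁴.
Radius of gyration: k = √(I/A) = √(114 613 596 / 7 480) = 123.8 mm.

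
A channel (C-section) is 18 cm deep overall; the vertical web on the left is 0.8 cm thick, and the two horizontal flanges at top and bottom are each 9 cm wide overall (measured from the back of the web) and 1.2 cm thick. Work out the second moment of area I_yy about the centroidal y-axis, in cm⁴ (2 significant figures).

I_yy ≈ 280 cm⁴

Split into non-overlapping primitives; take the origin at the lower-left of the bounding box.
Web: 0.8 × 18, A = 14.4 cm², x = 0.4 cm, Ī = 0.768 cm⁴.
Top flange (beyond web): 8.2 × 1.2, A = 9.84 cm², x = 4.9 cm, Ī = 55.14 cm⁴.
Bottom flange (beyond web): 8.2 × 1.2, A = 9.84 cm², x = 4.9 cm, Ī = 55.14 cm⁴.
Centroid: x̄ = ΣA·x / ΣA = 2.999 cm.
Transfer each piece to the centroidal y-axis using Ī + A·d² with d = x − 2.999:
  web: d = -2.599 cm → contributes +98.01 cm⁴
  top flange (beyond web): d = 1.901 cm → contributes +90.71 cm⁴
  bottom flange (beyond web): d = 1.901 cm → contributes +90.71 cm⁴
Total I = 279.4 cm⁴.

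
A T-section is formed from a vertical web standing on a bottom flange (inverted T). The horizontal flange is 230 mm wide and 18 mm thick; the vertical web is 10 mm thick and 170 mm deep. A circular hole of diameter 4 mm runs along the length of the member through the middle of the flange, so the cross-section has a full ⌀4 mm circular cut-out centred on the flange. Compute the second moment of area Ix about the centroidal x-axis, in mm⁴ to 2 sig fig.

Ix ≈ 1.5 × 10⁷ mm⁴

Treat the section as a set of non-overlapping primitives; coordinates are from the bounding-box lower-left.
Flange: 230 × 18, A = 4 140 mm², y = 9 mm, Ī = 111 780 mm⁴.
Web: 10 × 170, A = 1 700 mm², y = 103 mm, Ī = 4 094 167 mm⁴.
Hole (subtracted): ⌀4, A = 12.57 mm², y = 9 mm, Ī = 12.57 mm⁴.
Centroid: ȳ = ΣA·y / ΣA = 36.42 mm.
Transfer each piece to the centroidal x-axis using Ī + A·d² with d = y − 36.42:
  flange: d = -27.42 mm → contributes +3 224 924 mm⁴
  web: d = 66.58 mm → contributes +11 629 633 mm⁴
  hole: d = -27.42 mm → contributes −9 462 mm⁴
Total I = 14 845 095 mm⁴.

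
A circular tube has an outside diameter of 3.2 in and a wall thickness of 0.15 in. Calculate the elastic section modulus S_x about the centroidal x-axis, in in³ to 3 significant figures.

S_x ≈ 1.05 in³

Break the section into simple shapes (no overlaps), measuring from the bottom-left corner of the bounding box.
Outer circle: ⌀3.2, A = 8.0425 in², y = 1.6 in, Ī = 5.1472 in⁴.
Bore (subtracted): ⌀2.9, A = 6.6052 in², y = 1.6 in, Ī = 3.4719 in⁴.
By symmetry the centroid is at mid-height, ȳ = 1.6 in.
All pieces are centred on the centroidal x-axis, so I = ΣĪ (holes subtracted) = 1.6753 in⁴.
Extreme fibre distance c = 1.6 in; S = I/c = 1.0471 in³.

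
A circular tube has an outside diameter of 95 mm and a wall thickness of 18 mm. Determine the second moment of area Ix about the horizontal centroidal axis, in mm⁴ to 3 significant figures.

Decompose the section into non-overlapping parts with the origin at the bottom-left of its bounding rectangle.
Outer circle: ⌀95, A = 7088.2 mm², y = 47.5 mm, Ī = 3 998 198 mm⁴.
Bore (subtracted): ⌀59, A = 2 734 mm², y = 47.5 mm, Ī = 594 810 mm⁴.
By symmetry the centroid is at mid-height, ȳ = 47.5 mm.
All pieces are centred on the horizontal centroidal axis, so I = ΣĪ (holes subtracted) = 3 403 389 mm⁴.

Ix ≈ 3.40 × 10⁶ mm⁴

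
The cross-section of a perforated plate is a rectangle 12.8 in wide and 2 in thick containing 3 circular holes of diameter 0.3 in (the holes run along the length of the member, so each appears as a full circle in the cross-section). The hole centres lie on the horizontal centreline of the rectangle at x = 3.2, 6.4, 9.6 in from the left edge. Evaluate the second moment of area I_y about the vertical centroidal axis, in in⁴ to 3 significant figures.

I_y ≈ 348 in⁴

Treat the section as a set of non-overlapping primitives; coordinates are from the bounding-box lower-left.
Plate: 12.8 × 2, A = 25.6 in², x = 6.4 in, Ī = 349.53 in⁴.
Hole 1 (subtracted): ⌀0.3, A = 0.070686 in², x = 3.2 in, Ī = 0.00039761 in⁴.
Hole 2 (subtracted): ⌀0.3, A = 0.070686 in², x = 6.4 in, Ī = 0.00039761 in⁴.
Hole 3 (subtracted): ⌀0.3, A = 0.070686 in², x = 9.6 in, Ī = 0.00039761 in⁴.
By symmetry the centroid is at mid-width, x̄ = 6.4 in.
Transfer each piece to the vertical centroidal axis using Ī + A·d² with d = x − 6.4:
  plate: d = 0 in → contributes +349.53 in⁴
  hole 1: d = -3.2 in → contributes −0.72422 in⁴
  hole 2: d = 0 in → contributes −0.00039761 in⁴
  hole 3: d = 3.2 in → contributes −0.72422 in⁴
Total I = 348.08 in⁴.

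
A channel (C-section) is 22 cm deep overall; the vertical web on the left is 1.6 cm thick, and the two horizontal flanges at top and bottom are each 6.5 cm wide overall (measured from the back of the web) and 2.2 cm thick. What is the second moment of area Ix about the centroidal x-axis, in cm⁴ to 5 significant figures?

Treat the section as a set of non-overlapping primitives; coordinates are from the bounding-box lower-left.
Web: 1.6 × 22, A = 35.2 cm², y = 11 cm, Ī = 1419.733 cm⁴.
Top flange (beyond web): 4.9 × 2.2, A = 10.78 cm², y = 20.9 cm, Ī = 4.347933 cm⁴.
Bottom flange (beyond web): 4.9 × 2.2, A = 10.78 cm², y = 1.1 cm, Ī = 4.347933 cm⁴.
By symmetry the centroid is at mid-height, ȳ = 11 cm.
Transfer each piece to the centroidal x-axis using Ī + A·d² with d = y − 11:
  web: d = 0 cm → contributes +1419.733 cm⁴
  top flange (beyond web): d = 9.9 cm → contributes +1060.896 cm⁴
  bottom flange (beyond web): d = -9.9 cm → contributes +1060.896 cm⁴
Total I = 3541.525 cm⁴.

Ix ≈ 3541.5 cm⁴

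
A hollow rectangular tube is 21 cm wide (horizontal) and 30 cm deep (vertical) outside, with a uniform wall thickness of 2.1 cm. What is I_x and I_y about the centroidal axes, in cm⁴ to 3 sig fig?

Decompose the section into non-overlapping parts with the origin at the bottom-left of its bounding rectangle.
Outer rectangle: 21 × 30, A = 630 cm², y = 15 cm, Ī = 47 250 cm⁴.
Inner void (subtracted): 16.8 × 25.8, A = 433.44 cm², y = 15 cm, Ī = 24 043 cm⁴.
By symmetry the centroid is at mid-height, ȳ = 15 cm.
All pieces are centred on the centroidal x-axis, so I = ΣĪ (holes subtracted) = 23 207 cm⁴.
Repeating about the centroidal y-axis gives I_y = 12 958 cm⁴.

I_x ≈ 2.32 × 10⁴ cm⁴, I_y ≈ 1.30 × 10⁴ cm⁴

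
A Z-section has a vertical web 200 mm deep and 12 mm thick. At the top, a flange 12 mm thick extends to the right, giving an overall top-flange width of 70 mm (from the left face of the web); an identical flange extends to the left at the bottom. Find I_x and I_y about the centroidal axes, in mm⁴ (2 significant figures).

I_x ≈ 2.0 × 10⁷ mm⁴, I_y ≈ 2.1 × 10⁶ mm⁴

Decompose the section into non-overlapping parts with the origin at the bottom-left of its bounding rectangle.
Web: 12 × 200, A = 2 400 mm², y = 100 mm, Ī = 8 000 000 mm⁴.
Top flange (beyond web): 58 × 12, A = 696 mm², y = 194 mm, Ī = 8 352 mm⁴.
Bottom flange (beyond web): 58 × 12, A = 696 mm², y = 6 mm, Ī = 8 352 mm⁴.
Centroid: ȳ = ΣA·y / ΣA = 100 mm.
Transfer each piece to the centroidal x-axis using Ī + A·d² with d = y − 100:
  web: d = 0 mm → contributes +8 000 000 mm⁴
  top flange (beyond web): d = 94 mm → contributes +6 158 208 mm⁴
  bottom flange (beyond web): d = -94 mm → contributes +6 158 208 mm⁴
Total I = 20 316 416 mm⁴.
For the y-axis: x̄ = 64 mm.
Repeating about the centroidal y-axis gives I_y = 2 124 224 mm⁴.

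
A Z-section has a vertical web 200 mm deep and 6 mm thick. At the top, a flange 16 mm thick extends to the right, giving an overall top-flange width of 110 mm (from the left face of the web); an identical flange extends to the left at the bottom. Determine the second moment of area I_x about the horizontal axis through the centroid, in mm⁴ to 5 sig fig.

Split into non-overlapping primitives; take the origin at the lower-left of the bounding box.
Web: 6 × 200, A = 1 200 mm², y = 100 mm, Ī = 4 000 000 mm⁴.
Top flange (beyond web): 104 × 16, A = 1 664 mm², y = 192 mm, Ī = 35498.67 mm⁴.
Bottom flange (beyond web): 104 × 16, A = 1 664 mm², y = 8 mm, Ī = 35498.67 mm⁴.
Centroid: ȳ = ΣA·y / ΣA = 100 mm.
Transfer each piece to the horizontal axis through the centroid using Ī + A·d² with d = y − 100:
  web: d = 0 mm → contributes +4 000 000 mm⁴
  top flange (beyond web): d = 92 mm → contributes +14 119 595 mm⁴
  bottom flange (beyond web): d = -92 mm → contributes +14 119 595 mm⁴
Total I = 32 239 189 mm⁴.

I_x ≈ 3.2239 × 10⁷ mm⁴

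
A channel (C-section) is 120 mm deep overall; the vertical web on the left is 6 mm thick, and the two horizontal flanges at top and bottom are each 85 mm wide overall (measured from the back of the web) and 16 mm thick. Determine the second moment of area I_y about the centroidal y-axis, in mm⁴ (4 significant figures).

Treat the section as a set of non-overlapping primitives; coordinates are from the bounding-box lower-left.
Web: 6 × 120, A = 720 mm², x = 3 mm, Ī = 2 160 mm⁴.
Top flange (beyond web): 79 × 16, A = 1 264 mm², x = 45.5 mm, Ī = 657 385 mm⁴.
Bottom flange (beyond web): 79 × 16, A = 1 264 mm², x = 45.5 mm, Ī = 657 385 mm⁴.
Centroid: x̄ = ΣA·x / ΣA = 36.0788 mm.
Transfer each piece to the centroidal y-axis using Ī + A·d² with d = x − 36.0788:
  web: d = -33.0788 mm → contributes +789 990 mm⁴
  top flange (beyond web): d = 9.42118 mm → contributes +769 576 mm⁴
  bottom flange (beyond web): d = 9.42118 mm → contributes +769 576 mm⁴
Total I = 2 329 142 mm⁴.

I_y ≈ 2.329 × 10⁶ mm⁴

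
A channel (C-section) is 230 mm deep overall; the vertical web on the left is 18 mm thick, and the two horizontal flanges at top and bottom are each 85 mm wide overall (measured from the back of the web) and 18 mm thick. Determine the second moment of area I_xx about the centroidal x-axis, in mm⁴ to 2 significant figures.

Decompose the section into non-overlapping parts with the origin at the bottom-left of its bounding rectangle.
Web: 18 × 230, A = 4 140 mm², y = 115 mm, Ī = 18 250 500 mm⁴.
Top flange (beyond web): 67 × 18, A = 1 206 mm², y = 221 mm, Ī = 32 562 mm⁴.
Bottom flange (beyond web): 67 × 18, A = 1 206 mm², y = 9 mm, Ī = 32 562 mm⁴.
By symmetry the centroid is at mid-height, ȳ = 115 mm.
Transfer each piece to the centroidal x-axis using Ī + A·d² with d = y − 115:
  web: d = 0 mm → contributes +18 250 500 mm⁴
  top flange (beyond web): d = 106 mm → contributes +13 583 178 mm⁴
  bottom flange (beyond web): d = -106 mm → contributes +13 583 178 mm⁴
Total I = 45 416 856 mm⁴.

I_xx ≈ 4.5 × 10⁷ mm⁴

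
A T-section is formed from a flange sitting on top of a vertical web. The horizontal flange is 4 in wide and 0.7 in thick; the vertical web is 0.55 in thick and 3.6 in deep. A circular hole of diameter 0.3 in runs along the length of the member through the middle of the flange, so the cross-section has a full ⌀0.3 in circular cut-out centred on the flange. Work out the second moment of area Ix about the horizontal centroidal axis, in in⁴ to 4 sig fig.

Split into non-overlapping primitives; take the origin at the lower-left of the bounding box.
Flange: 4 × 0.7, A = 2.8 in², y = 3.95 in, Ī = 0.114333 in⁴.
Web: 0.55 × 3.6, A = 1.98 in², y = 1.8 in, Ī = 2.1384 in⁴.
Hole (subtracted): ⌀0.3, A = 0.0706858 in², y = 3.95 in, Ī = 0.000397608 in⁴.
Centroid: ȳ = ΣA·y / ΣA = 3.04605 in.
Transfer each piece to the horizontal centroidal axis using Ī + A·d² with d = y − 3.04605:
  flange: d = 0.903953 in → contributes +2.4023 in⁴
  web: d = -1.24605 in → contributes +5.21261 in⁴
  hole: d = 0.903953 in → contributes −0.0581572 in⁴
Total I = 7.55676 in⁴.

Ix ≈ 7.557 in⁴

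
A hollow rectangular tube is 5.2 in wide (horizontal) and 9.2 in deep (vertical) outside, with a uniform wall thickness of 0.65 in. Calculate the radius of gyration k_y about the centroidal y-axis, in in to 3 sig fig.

k_y ≈ 2.01 in

Split into non-overlapping primitives; take the origin at the lower-left of the bounding box.
Outer rectangle: 5.2 × 9.2, A = 47.84 in², x = 2.6 in, Ī = 107.8 in⁴.
Inner void (subtracted): 3.9 × 7.9, A = 30.81 in², x = 2.6 in, Ī = 39.052 in⁴.
By symmetry the centroid is at mid-width, x̄ = 2.6 in.
All pieces are centred on the centroidal y-axis, so I = ΣĪ (holes subtracted) = 68.748 in⁴.
Radius of gyration: k = √(I/A) = √(68.748 / 17.03) = 2.0092 in.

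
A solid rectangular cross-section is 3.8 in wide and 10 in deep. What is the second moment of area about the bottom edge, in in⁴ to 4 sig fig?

I_base ≈ 1267 in⁴

The section: 3.8 × 10, A = 38 in², y = 5 in, Ī = 316.667 in⁴.
Transfer it to a horizontal axis along the bottom face using Ī + A·d² with d = y − 0:
  the section: d = 5 in → contributes +1266.67 in⁴
Total I = 1266.67 in⁴.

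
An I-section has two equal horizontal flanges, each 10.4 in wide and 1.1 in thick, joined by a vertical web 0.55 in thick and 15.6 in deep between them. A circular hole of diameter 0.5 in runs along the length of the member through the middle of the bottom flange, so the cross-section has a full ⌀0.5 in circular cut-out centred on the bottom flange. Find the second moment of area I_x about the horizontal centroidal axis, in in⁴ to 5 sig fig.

Break the section into simple shapes (no overlaps), measuring from the bottom-left corner of the bounding box.
Bottom flange: 10.4 × 1.1, A = 11.44 in², y = 0.55 in, Ī = 1.153533 in⁴.
Web: 0.55 × 15.6, A = 8.58 in², y = 8.9 in, Ī = 174.0024 in⁴.
Top flange: 10.4 × 1.1, A = 11.44 in², y = 17.25 in, Ī = 1.153533 in⁴.
Hole (subtracted): ⌀0.5, A = 0.1963495 in², y = 0.55 in, Ī = 0.003067962 in⁴.
Centroid: ȳ = ΣA·y / ΣA = 8.952442 in.
Transfer each piece to the horizontal centroidal axis using Ī + A·d² with d = y − 8.952442:
  bottom flange: d = -8.402442 in → contributes +808.8293 in⁴
  web: d = -0.05244169 in → contributes +174.026 in⁴
  top flange: d = 8.297558 in → contributes +788.7915 in⁴
  hole: d = -8.402442 in → contributes −13.86555 in⁴
Total I = 1757.781 in⁴.

I_x ≈ 1757.8 in⁴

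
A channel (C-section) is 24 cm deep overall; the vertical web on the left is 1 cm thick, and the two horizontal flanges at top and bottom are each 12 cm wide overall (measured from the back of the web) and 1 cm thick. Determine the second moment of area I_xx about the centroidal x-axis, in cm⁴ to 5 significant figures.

I_xx ≈ 4063.3 cm⁴

Split into non-overlapping primitives; take the origin at the lower-left of the bounding box.
Web: 1 × 24, A = 24 cm², y = 12 cm, Ī = 1 152 cm⁴.
Top flange (beyond web): 11 × 1, A = 11 cm², y = 23.5 cm, Ī = 0.9166667 cm⁴.
Bottom flange (beyond web): 11 × 1, A = 11 cm², y = 0.5 cm, Ī = 0.9166667 cm⁴.
By symmetry the centroid is at mid-height, ȳ = 12 cm.
Transfer each piece to the centroidal x-axis using Ī + A·d² with d = y − 12:
  web: d = 0 cm → contributes +1 152 cm⁴
  top flange (beyond web): d = 11.5 cm → contributes +1455.667 cm⁴
  bottom flange (beyond web): d = -11.5 cm → contributes +1455.667 cm⁴
Total I = 4063.333 cm⁴.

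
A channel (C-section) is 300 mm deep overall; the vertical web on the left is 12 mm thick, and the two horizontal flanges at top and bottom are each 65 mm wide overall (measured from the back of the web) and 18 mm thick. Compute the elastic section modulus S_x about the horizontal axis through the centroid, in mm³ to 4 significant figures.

S_x ≈ 4.332 × 10⁵ mm³

Break the section into simple shapes (no overlaps), measuring from the bottom-left corner of the bounding box.
Web: 12 × 300, A = 3 600 mm², y = 150 mm, Ī = 27 000 000 mm⁴.
Top flange (beyond web): 53 × 18, A = 954 mm², y = 291 mm, Ī = 25 758 mm⁴.
Bottom flange (beyond web): 53 × 18, A = 954 mm², y = 9 mm, Ī = 25 758 mm⁴.
By symmetry the centroid is at mid-height, ȳ = 150 mm.
Transfer each piece to the horizontal axis through the centroid using Ī + A·d² with d = y − 150:
  web: d = 0 mm → contributes +27 000 000 mm⁴
  top flange (beyond web): d = 141 mm → contributes +18 992 232 mm⁴
  bottom flange (beyond web): d = -141 mm → contributes +18 992 232 mm⁴
Total I = 64 984 464 mm⁴.
Extreme fibre distance c = 150 mm; S = I/c = 433 230 mm³.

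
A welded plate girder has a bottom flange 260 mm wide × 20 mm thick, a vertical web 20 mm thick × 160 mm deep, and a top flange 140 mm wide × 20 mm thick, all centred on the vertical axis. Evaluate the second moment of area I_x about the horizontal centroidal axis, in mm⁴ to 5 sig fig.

I_x ≈ 6.7728 × 10⁷ mm⁴

Break the section into simple shapes (no overlaps), measuring from the bottom-left corner of the bounding box.
Bottom plate: 260 × 20, A = 5 200 mm², y = 10 mm, Ī = 173333.3 mm⁴.
Web plate: 20 × 160, A = 3 200 mm², y = 100 mm, Ī = 6 826 667 mm⁴.
Top plate: 140 × 20, A = 2 800 mm², y = 190 mm, Ī = 93333.33 mm⁴.
Centroid: ȳ = ΣA·y / ΣA = 80.71429 mm.
Transfer each piece to the horizontal centroidal axis using Ī + A·d² with d = y − 80.71429:
  bottom plate: d = -70.71429 mm → contributes +26 175 986 mm⁴
  web plate: d = 19.28571 mm → contributes +8 016 871 mm⁴
  top plate: d = 109.2857 mm → contributes +33 534 762 mm⁴
Total I = 67 727 619 mm⁴.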